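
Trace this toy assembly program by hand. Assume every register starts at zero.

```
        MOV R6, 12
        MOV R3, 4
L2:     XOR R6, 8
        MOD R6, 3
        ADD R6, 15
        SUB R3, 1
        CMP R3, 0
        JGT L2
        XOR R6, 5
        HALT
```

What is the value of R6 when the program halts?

10

MOV R6, 12 → R6=12
MOV R3, 4 → R3=4
XOR R6, 8 → R6=12^8=4
MOD R6, 3 → R6=4%3=1
ADD R6, 15 → R6=1+15=16
SUB R3, 1 → R3=4-1=3
CMP R3, 0  (cmp 3,0)
JGT L2: taken
XOR R6, 8 → R6=16^8=24
MOD R6, 3 → R6=24%3=0
ADD R6, 15 → R6=0+15=15
SUB R3, 1 → R3=3-1=2
CMP R3, 0  (cmp 2,0)
JGT L2: taken
XOR R6, 8 → R6=15^8=7
MOD R6, 3 → R6=7%3=1
ADD R6, 15 → R6=1+15=16
SUB R3, 1 → R3=2-1=1
CMP R3, 0  (cmp 1,0)
JGT L2: taken
XOR R6, 8 → R6=16^8=24
MOD R6, 3 → R6=24%3=0
ADD R6, 15 → R6=0+15=15
SUB R3, 1 → R3=1-1=0
CMP R3, 0  (cmp 0,0)
JGT L2: not taken
XOR R6, 5 → R6=15^5=10
halt.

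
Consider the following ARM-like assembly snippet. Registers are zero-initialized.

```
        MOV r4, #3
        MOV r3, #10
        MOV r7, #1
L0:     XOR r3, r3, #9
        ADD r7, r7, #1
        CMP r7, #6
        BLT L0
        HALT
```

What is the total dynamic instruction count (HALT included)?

r4=3
r3=10
r7=1
r3=10^9=3
r7=1+1=2
CMP r7, #6  (cmp 2,6)
BLT L0: taken
r3=3^9=10
r7=2+1=3
CMP r7, #6  (cmp 3,6)
BLT L0: taken
r3=10^9=3
r7=3+1=4
CMP r7, #6  (cmp 4,6)
BLT L0: taken
r3=3^9=10
r7=4+1=5
CMP r7, #6  (cmp 5,6)
BLT L0: taken
r3=10^9=3
r7=5+1=6
CMP r7, #6  (cmp 6,6)
BLT L0: not taken
halt.
Total executed instructions: 24.

24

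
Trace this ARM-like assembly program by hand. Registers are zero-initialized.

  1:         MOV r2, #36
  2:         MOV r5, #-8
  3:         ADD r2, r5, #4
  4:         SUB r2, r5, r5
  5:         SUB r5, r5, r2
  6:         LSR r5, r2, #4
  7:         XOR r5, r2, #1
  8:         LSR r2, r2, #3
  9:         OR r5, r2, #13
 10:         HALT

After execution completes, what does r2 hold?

0

r2=36
r5=-8
r2=(-8)+4=-4
r2=(-8)-(-8)=0
r5=(-8)-0=-8
r5=0>>4=0
r5=0^1=1
r2=0>>3=0
r5=0|13=13
halt.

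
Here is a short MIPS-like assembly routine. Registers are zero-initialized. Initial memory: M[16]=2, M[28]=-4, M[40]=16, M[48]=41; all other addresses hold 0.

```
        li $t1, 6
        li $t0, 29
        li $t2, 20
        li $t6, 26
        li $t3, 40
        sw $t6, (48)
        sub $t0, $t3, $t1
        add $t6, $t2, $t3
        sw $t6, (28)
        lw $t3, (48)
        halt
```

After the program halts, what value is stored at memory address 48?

26

after li $t1, 6: $t1=6
after li $t0, 29: $t0=29
after li $t2, 20: $t2=20
after li $t6, 26: $t6=26
after li $t3, 40: $t3=40
sw $t6, (48) → M[48]=26
after sub $t0, $t3, $t1: $t0=40-6=34
after add $t6, $t2, $t3: $t6=20+40=60
sw $t6, (28) → M[28]=60
after lw $t3, (48): $t3=M[48]=26
halt.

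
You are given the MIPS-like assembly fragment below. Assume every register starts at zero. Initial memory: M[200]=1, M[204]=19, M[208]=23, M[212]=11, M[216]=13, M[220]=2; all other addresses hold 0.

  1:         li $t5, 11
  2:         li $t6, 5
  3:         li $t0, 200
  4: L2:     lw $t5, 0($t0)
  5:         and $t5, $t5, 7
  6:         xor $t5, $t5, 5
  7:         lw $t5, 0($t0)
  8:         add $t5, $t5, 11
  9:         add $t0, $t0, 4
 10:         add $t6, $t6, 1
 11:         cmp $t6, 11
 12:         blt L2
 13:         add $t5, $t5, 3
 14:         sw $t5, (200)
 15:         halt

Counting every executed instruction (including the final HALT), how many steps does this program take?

li $t5, 11 → $t5=11
li $t6, 5 → $t6=5
li $t0, 200 → $t0=200
lw $t5, 0($t0) → $t5=M[200]=1
and $t5, $t5, 7 → $t5=1&7=1
xor $t5, $t5, 5 → $t5=1^5=4
lw $t5, 0($t0) → $t5=M[200]=1
add $t5, $t5, 11 → $t5=1+11=12
add $t0, $t0, 4 → $t0=200+4=204
add $t6, $t6, 1 → $t6=5+1=6
cmp $t6, 11  (cmp 6,11)
blt L2: taken
lw $t5, 0($t0) → $t5=M[204]=19
and $t5, $t5, 7 → $t5=19&7=3
xor $t5, $t5, 5 → $t5=3^5=6
lw $t5, 0($t0) → $t5=M[204]=19
add $t5, $t5, 11 → $t5=19+11=30
add $t0, $t0, 4 → $t0=204+4=208
add $t6, $t6, 1 → $t6=6+1=7
cmp $t6, 11  (cmp 7,11)
blt L2: taken
lw $t5, 0($t0) → $t5=M[208]=23
and $t5, $t5, 7 → $t5=23&7=7
xor $t5, $t5, 5 → $t5=7^5=2
lw $t5, 0($t0) → $t5=M[208]=23
add $t5, $t5, 11 → $t5=23+11=34
add $t0, $t0, 4 → $t0=208+4=212
add $t6, $t6, 1 → $t6=7+1=8
cmp $t6, 11  (cmp 8,11)
blt L2: taken
lw $t5, 0($t0) → $t5=M[212]=11
and $t5, $t5, 7 → $t5=11&7=3
xor $t5, $t5, 5 → $t5=3^5=6
lw $t5, 0($t0) → $t5=M[212]=11
add $t5, $t5, 11 → $t5=11+11=22
add $t0, $t0, 4 → $t0=212+4=216
add $t6, $t6, 1 → $t6=8+1=9
cmp $t6, 11  (cmp 9,11)
blt L2: taken
lw $t5, 0($t0) → $t5=M[216]=13
and $t5, $t5, 7 → $t5=13&7=5
xor $t5, $t5, 5 → $t5=5^5=0
lw $t5, 0($t0) → $t5=M[216]=13
add $t5, $t5, 11 → $t5=13+11=24
add $t0, $t0, 4 → $t0=216+4=220
add $t6, $t6, 1 → $t6=9+1=10
cmp $t6, 11  (cmp 10,11)
blt L2: taken
lw $t5, 0($t0) → $t5=M[220]=2
and $t5, $t5, 7 → $t5=2&7=2
xor $t5, $t5, 5 → $t5=2^5=7
lw $t5, 0($t0) → $t5=M[220]=2
add $t5, $t5, 11 → $t5=2+11=13
add $t0, $t0, 4 → $t0=220+4=224
add $t6, $t6, 1 → $t6=10+1=11
cmp $t6, 11  (cmp 11,11)
blt L2: not taken
add $t5, $t5, 3 → $t5=13+3=16
sw $t5, (200) → M[200]=16
halt.
Total executed instructions: 60.

60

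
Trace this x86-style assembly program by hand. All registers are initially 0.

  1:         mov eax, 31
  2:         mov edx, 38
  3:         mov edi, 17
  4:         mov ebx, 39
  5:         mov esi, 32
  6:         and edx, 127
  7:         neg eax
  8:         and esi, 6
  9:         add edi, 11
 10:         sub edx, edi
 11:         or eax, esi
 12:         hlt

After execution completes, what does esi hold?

eax=31
edx=38
edi=17
ebx=39
esi=32
edx=38&127=38
eax=-(31)=-31
esi=32&6=0
edi=17+11=28
edx=38-28=10
eax=(-31)|0=-31
halt.

0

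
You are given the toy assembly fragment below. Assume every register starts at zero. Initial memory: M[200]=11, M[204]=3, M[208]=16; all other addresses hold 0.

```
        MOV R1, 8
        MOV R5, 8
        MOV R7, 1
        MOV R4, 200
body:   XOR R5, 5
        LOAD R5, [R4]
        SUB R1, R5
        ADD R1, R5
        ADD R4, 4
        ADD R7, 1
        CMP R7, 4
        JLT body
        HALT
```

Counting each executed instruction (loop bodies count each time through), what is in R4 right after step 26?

after MOV R1, 8: R1=8
after MOV R5, 8: R5=8
after MOV R7, 1: R7=1
after MOV R4, 200: R4=200
after XOR R5, 5: R5=8^5=13
after LOAD R5, [R4]: R5=M[200]=11
after SUB R1, R5: R1=8-11=-3
after ADD R1, R5: R1=(-3)+11=8
after ADD R4, 4: R4=200+4=204
after ADD R7, 1: R7=1+1=2
CMP R7, 4  (cmp 2,4)
JLT body: taken
after XOR R5, 5: R5=11^5=14
after LOAD R5, [R4]: R5=M[204]=3
after SUB R1, R5: R1=8-3=5
after ADD R1, R5: R1=5+3=8
after ADD R4, 4: R4=204+4=208
after ADD R7, 1: R7=2+1=3
CMP R7, 4  (cmp 3,4)
JLT body: taken
after XOR R5, 5: R5=3^5=6
after LOAD R5, [R4]: R5=M[208]=16
after SUB R1, R5: R1=8-16=-8
after ADD R1, R5: R1=(-8)+16=8
after ADD R4, 4: R4=208+4=212
after ADD R7, 1: R7=3+1=4
After step 26: R4 = 212.

212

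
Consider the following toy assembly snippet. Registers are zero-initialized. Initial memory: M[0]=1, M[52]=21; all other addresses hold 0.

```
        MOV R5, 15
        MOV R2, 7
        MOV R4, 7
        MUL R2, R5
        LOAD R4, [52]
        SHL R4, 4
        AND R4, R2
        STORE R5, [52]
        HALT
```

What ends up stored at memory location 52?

MOV R5, 15 → R5=15
MOV R2, 7 → R2=7
MOV R4, 7 → R4=7
MUL R2, R5 → R2=7*15=105
LOAD R4, [52] → R4=M[52]=21
SHL R4, 4 → R4=21<<4=336
AND R4, R2 → R4=336&105=64
STORE R5, [52] → M[52]=15
halt.

15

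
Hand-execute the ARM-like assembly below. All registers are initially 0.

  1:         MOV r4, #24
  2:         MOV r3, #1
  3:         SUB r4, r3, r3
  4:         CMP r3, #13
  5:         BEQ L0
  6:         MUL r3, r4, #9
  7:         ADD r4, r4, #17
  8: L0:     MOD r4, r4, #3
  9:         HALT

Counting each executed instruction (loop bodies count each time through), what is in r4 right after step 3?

after MOV r4, #24: r4=24
after MOV r3, #1: r3=1
after SUB r4, r3, r3: r4=1-1=0
After step 3: r4 = 0.

0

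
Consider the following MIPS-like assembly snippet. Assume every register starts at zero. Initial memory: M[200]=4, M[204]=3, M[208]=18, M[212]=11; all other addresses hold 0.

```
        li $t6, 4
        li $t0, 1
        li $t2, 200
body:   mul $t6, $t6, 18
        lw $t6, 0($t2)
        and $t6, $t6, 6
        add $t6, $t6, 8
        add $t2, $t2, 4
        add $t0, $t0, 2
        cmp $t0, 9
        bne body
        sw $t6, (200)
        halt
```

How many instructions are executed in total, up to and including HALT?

37

$t6=4
$t0=1
$t2=200
$t6=4*18=72
$t6=M[200]=4
$t6=4&6=4
$t6=4+8=12
$t2=200+4=204
$t0=1+2=3
cmp $t0, 9  (cmp 3,9)
bne body: taken
$t6=12*18=216
$t6=M[204]=3
$t6=3&6=2
$t6=2+8=10
$t2=204+4=208
$t0=3+2=5
cmp $t0, 9  (cmp 5,9)
bne body: taken
$t6=10*18=180
$t6=M[208]=18
$t6=18&6=2
$t6=2+8=10
$t2=208+4=212
$t0=5+2=7
cmp $t0, 9  (cmp 7,9)
bne body: taken
$t6=10*18=180
$t6=M[212]=11
$t6=11&6=2
$t6=2+8=10
$t2=212+4=216
$t0=7+2=9
cmp $t0, 9  (cmp 9,9)
bne body: not taken
sw $t6, (200) → M[200]=10
halt.
Total executed instructions: 37.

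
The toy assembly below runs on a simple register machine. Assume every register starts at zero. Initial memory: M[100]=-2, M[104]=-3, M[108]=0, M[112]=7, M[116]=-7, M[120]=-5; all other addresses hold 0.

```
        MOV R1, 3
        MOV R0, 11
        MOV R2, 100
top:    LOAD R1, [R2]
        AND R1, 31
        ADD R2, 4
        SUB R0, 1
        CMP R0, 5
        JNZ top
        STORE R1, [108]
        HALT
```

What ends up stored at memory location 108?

27

R1=3
R0=11
R2=100
R1=M[100]=-2
R1=(-2)&31=30
R2=100+4=104
R0=11-1=10
CMP R0, 5  (cmp 10,5)
JNZ top: taken
R1=M[104]=-3
R1=(-3)&31=29
R2=104+4=108
R0=10-1=9
CMP R0, 5  (cmp 9,5)
JNZ top: taken
R1=M[108]=0
R1=0&31=0
R2=108+4=112
R0=9-1=8
CMP R0, 5  (cmp 8,5)
JNZ top: taken
R1=M[112]=7
R1=7&31=7
R2=112+4=116
R0=8-1=7
CMP R0, 5  (cmp 7,5)
JNZ top: taken
R1=M[116]=-7
R1=(-7)&31=25
R2=116+4=120
R0=7-1=6
CMP R0, 5  (cmp 6,5)
JNZ top: taken
R1=M[120]=-5
R1=(-5)&31=27
R2=120+4=124
R0=6-1=5
CMP R0, 5  (cmp 5,5)
JNZ top: not taken
STORE R1, [108] → M[108]=27
halt.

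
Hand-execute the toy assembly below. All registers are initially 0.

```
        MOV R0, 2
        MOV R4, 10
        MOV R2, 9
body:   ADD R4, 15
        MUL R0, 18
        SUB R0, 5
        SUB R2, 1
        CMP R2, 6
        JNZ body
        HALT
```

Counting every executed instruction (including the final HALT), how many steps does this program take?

MOV R0, 2 → R0=2
MOV R4, 10 → R4=10
MOV R2, 9 → R2=9
ADD R4, 15 → R4=10+15=25
MUL R0, 18 → R0=2*18=36
SUB R0, 5 → R0=36-5=31
SUB R2, 1 → R2=9-1=8
CMP R2, 6  (cmp 8,6)
JNZ body: taken
ADD R4, 15 → R4=25+15=40
MUL R0, 18 → R0=31*18=558
SUB R0, 5 → R0=558-5=553
SUB R2, 1 → R2=8-1=7
CMP R2, 6  (cmp 7,6)
JNZ body: taken
ADD R4, 15 → R4=40+15=55
MUL R0, 18 → R0=553*18=9954
SUB R0, 5 → R0=9954-5=9949
SUB R2, 1 → R2=7-1=6
CMP R2, 6  (cmp 6,6)
JNZ body: not taken
halt.
Total executed instructions: 22.

22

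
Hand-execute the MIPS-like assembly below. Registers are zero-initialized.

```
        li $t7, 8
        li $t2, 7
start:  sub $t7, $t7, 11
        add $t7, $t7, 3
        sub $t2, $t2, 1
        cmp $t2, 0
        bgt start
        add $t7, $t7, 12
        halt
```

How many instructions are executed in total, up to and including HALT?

$t7=8
$t2=7
$t7=8-11=-3
$t7=(-3)+3=0
$t2=7-1=6
cmp $t2, 0  (cmp 6,0)
bgt start: taken
$t7=0-11=-11
$t7=(-11)+3=-8
$t2=6-1=5
cmp $t2, 0  (cmp 5,0)
bgt start: taken
$t7=(-8)-11=-19
$t7=(-19)+3=-16
$t2=5-1=4
cmp $t2, 0  (cmp 4,0)
bgt start: taken
$t7=(-16)-11=-27
$t7=(-27)+3=-24
$t2=4-1=3
cmp $t2, 0  (cmp 3,0)
bgt start: taken
$t7=(-24)-11=-35
$t7=(-35)+3=-32
$t2=3-1=2
cmp $t2, 0  (cmp 2,0)
bgt start: taken
$t7=(-32)-11=-43
$t7=(-43)+3=-40
$t2=2-1=1
cmp $t2, 0  (cmp 1,0)
bgt start: taken
$t7=(-40)-11=-51
$t7=(-51)+3=-48
$t2=1-1=0
cmp $t2, 0  (cmp 0,0)
bgt start: not taken
$t7=(-48)+12=-36
halt.
Total executed instructions: 39.

39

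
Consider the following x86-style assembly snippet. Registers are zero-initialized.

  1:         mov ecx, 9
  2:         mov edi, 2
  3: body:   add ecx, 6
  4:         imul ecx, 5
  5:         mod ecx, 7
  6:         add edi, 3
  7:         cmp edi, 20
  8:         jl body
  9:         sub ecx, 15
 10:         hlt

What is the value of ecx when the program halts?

-13

after mov ecx, 9: ecx=9
after mov edi, 2: edi=2
after add ecx, 6: ecx=9+6=15
after imul ecx, 5: ecx=15*5=75
after mod ecx, 7: ecx=75%7=5
after add edi, 3: edi=2+3=5
cmp edi, 20  (cmp 5,20)
jl body: taken
after add ecx, 6: ecx=5+6=11
after imul ecx, 5: ecx=11*5=55
after mod ecx, 7: ecx=55%7=6
after add edi, 3: edi=5+3=8
cmp edi, 20  (cmp 8,20)
jl body: taken
after add ecx, 6: ecx=6+6=12
after imul ecx, 5: ecx=12*5=60
after mod ecx, 7: ecx=60%7=4
after add edi, 3: edi=8+3=11
cmp edi, 20  (cmp 11,20)
jl body: taken
after add ecx, 6: ecx=4+6=10
after imul ecx, 5: ecx=10*5=50
after mod ecx, 7: ecx=50%7=1
after add edi, 3: edi=11+3=14
cmp edi, 20  (cmp 14,20)
jl body: taken
after add ecx, 6: ecx=1+6=7
after imul ecx, 5: ecx=7*5=35
after mod ecx, 7: ecx=35%7=0
after add edi, 3: edi=14+3=17
cmp edi, 20  (cmp 17,20)
jl body: taken
after add ecx, 6: ecx=0+6=6
after imul ecx, 5: ecx=6*5=30
after mod ecx, 7: ecx=30%7=2
after add edi, 3: edi=17+3=20
cmp edi, 20  (cmp 20,20)
jl body: not taken
after sub ecx, 15: ecx=2-15=-13
halt.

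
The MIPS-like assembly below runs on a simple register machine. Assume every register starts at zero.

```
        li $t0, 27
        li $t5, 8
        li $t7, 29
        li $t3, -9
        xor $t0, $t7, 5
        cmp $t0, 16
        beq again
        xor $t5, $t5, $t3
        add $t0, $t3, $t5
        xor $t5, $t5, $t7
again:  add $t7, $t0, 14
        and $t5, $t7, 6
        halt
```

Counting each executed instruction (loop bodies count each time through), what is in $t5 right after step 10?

-30

after li $t0, 27: $t0=27
after li $t5, 8: $t5=8
after li $t7, 29: $t7=29
after li $t3, -9: $t3=-9
after xor $t0, $t7, 5: $t0=29^5=24
cmp $t0, 16  (cmp 24,16)
beq again: not taken
after xor $t5, $t5, $t3: $t5=8^(-9)=-1
after add $t0, $t3, $t5: $t0=(-9)+(-1)=-10
after xor $t5, $t5, $t7: $t5=(-1)^29=-30
After step 10: $t5 = -30.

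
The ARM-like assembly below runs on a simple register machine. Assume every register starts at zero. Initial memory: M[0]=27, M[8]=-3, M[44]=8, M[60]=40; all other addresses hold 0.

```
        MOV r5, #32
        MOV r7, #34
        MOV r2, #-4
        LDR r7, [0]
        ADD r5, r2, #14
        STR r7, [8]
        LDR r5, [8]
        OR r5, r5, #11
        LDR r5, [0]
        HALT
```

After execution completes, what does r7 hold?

27

after MOV r5, #32: r5=32
after MOV r7, #34: r7=34
after MOV r2, #-4: r2=-4
after LDR r7, [0]: r7=M[0]=27
after ADD r5, r2, #14: r5=(-4)+14=10
STR r7, [8] → M[8]=27
after LDR r5, [8]: r5=M[8]=27
after OR r5, r5, #11: r5=27|11=27
after LDR r5, [0]: r5=M[0]=27
halt.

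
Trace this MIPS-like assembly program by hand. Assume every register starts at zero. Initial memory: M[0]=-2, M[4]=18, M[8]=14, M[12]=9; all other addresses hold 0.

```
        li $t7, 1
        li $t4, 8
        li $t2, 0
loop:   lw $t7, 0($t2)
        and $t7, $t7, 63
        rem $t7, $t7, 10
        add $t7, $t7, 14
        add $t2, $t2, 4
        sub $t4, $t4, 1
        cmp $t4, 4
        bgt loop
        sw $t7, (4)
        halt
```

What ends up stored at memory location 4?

after li $t7, 1: $t7=1
after li $t4, 8: $t4=8
after li $t2, 0: $t2=0
after lw $t7, 0($t2): $t7=M[0]=-2
after and $t7, $t7, 63: $t7=(-2)&63=62
after rem $t7, $t7, 10: $t7=62%10=2
after add $t7, $t7, 14: $t7=2+14=16
after add $t2, $t2, 4: $t2=0+4=4
after sub $t4, $t4, 1: $t4=8-1=7
cmp $t4, 4  (cmp 7,4)
bgt loop: taken
after lw $t7, 0($t2): $t7=M[4]=18
after and $t7, $t7, 63: $t7=18&63=18
after rem $t7, $t7, 10: $t7=18%10=8
after add $t7, $t7, 14: $t7=8+14=22
after add $t2, $t2, 4: $t2=4+4=8
after sub $t4, $t4, 1: $t4=7-1=6
cmp $t4, 4  (cmp 6,4)
bgt loop: taken
after lw $t7, 0($t2): $t7=M[8]=14
after and $t7, $t7, 63: $t7=14&63=14
after rem $t7, $t7, 10: $t7=14%10=4
after add $t7, $t7, 14: $t7=4+14=18
after add $t2, $t2, 4: $t2=8+4=12
after sub $t4, $t4, 1: $t4=6-1=5
cmp $t4, 4  (cmp 5,4)
bgt loop: taken
after lw $t7, 0($t2): $t7=M[12]=9
after and $t7, $t7, 63: $t7=9&63=9
after rem $t7, $t7, 10: $t7=9%10=9
after add $t7, $t7, 14: $t7=9+14=23
after add $t2, $t2, 4: $t2=12+4=16
after sub $t4, $t4, 1: $t4=5-1=4
cmp $t4, 4  (cmp 4,4)
bgt loop: not taken
sw $t7, (4) → M[4]=23
halt.

23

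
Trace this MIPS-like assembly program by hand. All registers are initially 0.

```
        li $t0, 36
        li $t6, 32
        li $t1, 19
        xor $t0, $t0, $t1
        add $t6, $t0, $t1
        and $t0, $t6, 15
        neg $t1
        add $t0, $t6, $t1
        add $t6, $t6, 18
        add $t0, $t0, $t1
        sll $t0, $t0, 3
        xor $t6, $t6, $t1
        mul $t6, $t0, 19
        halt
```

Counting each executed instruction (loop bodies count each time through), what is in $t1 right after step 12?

-19

li $t0, 36 → $t0=36
li $t6, 32 → $t6=32
li $t1, 19 → $t1=19
xor $t0, $t0, $t1 → $t0=36^19=55
add $t6, $t0, $t1 → $t6=55+19=74
and $t0, $t6, 15 → $t0=74&15=10
neg $t1 → $t1=-(19)=-19
add $t0, $t6, $t1 → $t0=74+(-19)=55
add $t6, $t6, 18 → $t6=74+18=92
add $t0, $t0, $t1 → $t0=55+(-19)=36
sll $t0, $t0, 3 → $t0=36<<3=288
xor $t6, $t6, $t1 → $t6=92^(-19)=-79
After step 12: $t1 = -19.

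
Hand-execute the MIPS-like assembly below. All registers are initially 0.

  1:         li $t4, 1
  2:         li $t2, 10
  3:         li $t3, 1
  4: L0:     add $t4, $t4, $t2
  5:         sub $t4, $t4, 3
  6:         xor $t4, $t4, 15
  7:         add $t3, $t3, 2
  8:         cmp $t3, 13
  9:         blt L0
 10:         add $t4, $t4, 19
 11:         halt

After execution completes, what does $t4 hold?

$t4=1
$t2=10
$t3=1
$t4=1+10=11
$t4=11-3=8
$t4=8^15=7
$t3=1+2=3
cmp $t3, 13  (cmp 3,13)
blt L0: taken
$t4=7+10=17
$t4=17-3=14
$t4=14^15=1
$t3=3+2=5
cmp $t3, 13  (cmp 5,13)
blt L0: taken
$t4=1+10=11
$t4=11-3=8
$t4=8^15=7
$t3=5+2=7
cmp $t3, 13  (cmp 7,13)
blt L0: taken
$t4=7+10=17
$t4=17-3=14
$t4=14^15=1
$t3=7+2=9
cmp $t3, 13  (cmp 9,13)
blt L0: taken
$t4=1+10=11
$t4=11-3=8
$t4=8^15=7
$t3=9+2=11
cmp $t3, 13  (cmp 11,13)
blt L0: taken
$t4=7+10=17
$t4=17-3=14
$t4=14^15=1
$t3=11+2=13
cmp $t3, 13  (cmp 13,13)
blt L0: not taken
$t4=1+19=20
halt.

20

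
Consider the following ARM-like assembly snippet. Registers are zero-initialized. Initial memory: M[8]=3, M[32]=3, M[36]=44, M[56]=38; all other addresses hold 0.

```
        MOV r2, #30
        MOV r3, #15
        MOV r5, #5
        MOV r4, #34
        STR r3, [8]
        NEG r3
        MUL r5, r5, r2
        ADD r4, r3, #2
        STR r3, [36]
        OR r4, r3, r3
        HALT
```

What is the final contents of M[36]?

-15

after MOV r2, #30: r2=30
after MOV r3, #15: r3=15
after MOV r5, #5: r5=5
after MOV r4, #34: r4=34
STR r3, [8] → M[8]=15
after NEG r3: r3=-(15)=-15
after MUL r5, r5, r2: r5=5*30=150
after ADD r4, r3, #2: r4=(-15)+2=-13
STR r3, [36] → M[36]=-15
after OR r4, r3, r3: r4=(-15)|(-15)=-15
halt.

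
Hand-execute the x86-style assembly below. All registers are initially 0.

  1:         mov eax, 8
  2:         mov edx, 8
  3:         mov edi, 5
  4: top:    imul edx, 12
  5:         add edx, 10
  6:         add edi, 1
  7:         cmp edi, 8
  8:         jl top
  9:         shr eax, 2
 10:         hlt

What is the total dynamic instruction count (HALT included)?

after mov eax, 8: eax=8
after mov edx, 8: edx=8
after mov edi, 5: edi=5
after imul edx, 12: edx=8*12=96
after add edx, 10: edx=96+10=106
after add edi, 1: edi=5+1=6
cmp edi, 8  (cmp 6,8)
jl top: taken
after imul edx, 12: edx=106*12=1272
after add edx, 10: edx=1272+10=1282
after add edi, 1: edi=6+1=7
cmp edi, 8  (cmp 7,8)
jl top: taken
after imul edx, 12: edx=1282*12=15384
after add edx, 10: edx=15384+10=15394
after add edi, 1: edi=7+1=8
cmp edi, 8  (cmp 8,8)
jl top: not taken
after shr eax, 2: eax=8>>2=2
halt.
Total executed instructions: 20.

20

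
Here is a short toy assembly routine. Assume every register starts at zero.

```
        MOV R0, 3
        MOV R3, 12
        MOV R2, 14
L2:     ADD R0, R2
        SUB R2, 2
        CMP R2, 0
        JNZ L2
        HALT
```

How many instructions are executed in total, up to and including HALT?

MOV R0, 3 → R0=3
MOV R3, 12 → R3=12
MOV R2, 14 → R2=14
ADD R0, R2 → R0=3+14=17
SUB R2, 2 → R2=14-2=12
CMP R2, 0  (cmp 12,0)
JNZ L2: taken
ADD R0, R2 → R0=17+12=29
SUB R2, 2 → R2=12-2=10
CMP R2, 0  (cmp 10,0)
JNZ L2: taken
ADD R0, R2 → R0=29+10=39
SUB R2, 2 → R2=10-2=8
CMP R2, 0  (cmp 8,0)
JNZ L2: taken
ADD R0, R2 → R0=39+8=47
SUB R2, 2 → R2=8-2=6
CMP R2, 0  (cmp 6,0)
JNZ L2: taken
ADD R0, R2 → R0=47+6=53
SUB R2, 2 → R2=6-2=4
CMP R2, 0  (cmp 4,0)
JNZ L2: taken
ADD R0, R2 → R0=53+4=57
SUB R2, 2 → R2=4-2=2
CMP R2, 0  (cmp 2,0)
JNZ L2: taken
ADD R0, R2 → R0=57+2=59
SUB R2, 2 → R2=2-2=0
CMP R2, 0  (cmp 0,0)
JNZ L2: not taken
halt.
Total executed instructions: 32.

32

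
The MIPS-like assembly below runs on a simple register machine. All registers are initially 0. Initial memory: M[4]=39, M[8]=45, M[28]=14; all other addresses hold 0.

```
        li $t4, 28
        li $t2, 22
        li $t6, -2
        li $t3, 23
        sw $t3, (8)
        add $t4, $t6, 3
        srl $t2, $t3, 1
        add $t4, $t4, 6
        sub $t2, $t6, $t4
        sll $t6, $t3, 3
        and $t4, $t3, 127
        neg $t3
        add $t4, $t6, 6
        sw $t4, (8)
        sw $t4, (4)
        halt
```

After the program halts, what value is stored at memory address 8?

after li $t4, 28: $t4=28
after li $t2, 22: $t2=22
after li $t6, -2: $t6=-2
after li $t3, 23: $t3=23
sw $t3, (8) → M[8]=23
after add $t4, $t6, 3: $t4=(-2)+3=1
after srl $t2, $t3, 1: $t2=23>>1=11
after add $t4, $t4, 6: $t4=1+6=7
after sub $t2, $t6, $t4: $t2=(-2)-7=-9
after sll $t6, $t3, 3: $t6=23<<3=184
after and $t4, $t3, 127: $t4=23&127=23
after neg $t3: $t3=-(23)=-23
after add $t4, $t6, 6: $t4=184+6=190
sw $t4, (8) → M[8]=190
sw $t4, (4) → M[4]=190
halt.

190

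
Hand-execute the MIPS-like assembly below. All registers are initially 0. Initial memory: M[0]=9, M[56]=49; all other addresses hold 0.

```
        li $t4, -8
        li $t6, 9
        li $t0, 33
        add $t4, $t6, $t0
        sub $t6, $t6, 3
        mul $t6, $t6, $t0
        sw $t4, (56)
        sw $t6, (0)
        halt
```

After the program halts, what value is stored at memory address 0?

198

$t4=-8
$t6=9
$t0=33
$t4=9+33=42
$t6=9-3=6
$t6=6*33=198
sw $t4, (56) → M[56]=42
sw $t6, (0) → M[0]=198
halt.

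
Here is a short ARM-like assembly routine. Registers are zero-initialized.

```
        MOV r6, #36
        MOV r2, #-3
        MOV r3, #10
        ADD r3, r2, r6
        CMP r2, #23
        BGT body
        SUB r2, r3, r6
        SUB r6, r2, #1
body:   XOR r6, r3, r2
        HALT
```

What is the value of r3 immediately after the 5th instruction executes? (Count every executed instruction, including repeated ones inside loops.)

33

after MOV r6, #36: r6=36
after MOV r2, #-3: r2=-3
after MOV r3, #10: r3=10
after ADD r3, r2, r6: r3=(-3)+36=33
CMP r2, #23  (cmp -3,23)
After step 5: r3 = 33.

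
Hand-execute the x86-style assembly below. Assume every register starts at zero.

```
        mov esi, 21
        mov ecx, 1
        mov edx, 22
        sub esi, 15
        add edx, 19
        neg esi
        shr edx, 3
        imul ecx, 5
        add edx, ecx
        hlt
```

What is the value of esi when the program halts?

mov esi, 21 → esi=21
mov ecx, 1 → ecx=1
mov edx, 22 → edx=22
sub esi, 15 → esi=21-15=6
add edx, 19 → edx=22+19=41
neg esi → esi=-(6)=-6
shr edx, 3 → edx=41>>3=5
imul ecx, 5 → ecx=1*5=5
add edx, ecx → edx=5+5=10
halt.

-6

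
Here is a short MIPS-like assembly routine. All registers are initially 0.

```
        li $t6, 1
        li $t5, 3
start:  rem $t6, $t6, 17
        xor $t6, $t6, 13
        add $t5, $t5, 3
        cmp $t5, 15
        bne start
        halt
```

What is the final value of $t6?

after li $t6, 1: $t6=1
after li $t5, 3: $t5=3
after rem $t6, $t6, 17: $t6=1%17=1
after xor $t6, $t6, 13: $t6=1^13=12
after add $t5, $t5, 3: $t5=3+3=6
cmp $t5, 15  (cmp 6,15)
bne start: taken
after rem $t6, $t6, 17: $t6=12%17=12
after xor $t6, $t6, 13: $t6=12^13=1
after add $t5, $t5, 3: $t5=6+3=9
cmp $t5, 15  (cmp 9,15)
bne start: taken
after rem $t6, $t6, 17: $t6=1%17=1
after xor $t6, $t6, 13: $t6=1^13=12
after add $t5, $t5, 3: $t5=9+3=12
cmp $t5, 15  (cmp 12,15)
bne start: taken
after rem $t6, $t6, 17: $t6=12%17=12
after xor $t6, $t6, 13: $t6=12^13=1
after add $t5, $t5, 3: $t5=12+3=15
cmp $t5, 15  (cmp 15,15)
bne start: not taken
halt.

1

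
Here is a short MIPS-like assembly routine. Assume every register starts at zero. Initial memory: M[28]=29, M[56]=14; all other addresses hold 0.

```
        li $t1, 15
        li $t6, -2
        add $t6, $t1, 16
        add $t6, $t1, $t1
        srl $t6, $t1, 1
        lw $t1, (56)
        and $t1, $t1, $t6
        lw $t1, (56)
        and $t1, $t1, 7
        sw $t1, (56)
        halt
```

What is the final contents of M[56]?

6

li $t1, 15 → $t1=15
li $t6, -2 → $t6=-2
add $t6, $t1, 16 → $t6=15+16=31
add $t6, $t1, $t1 → $t6=15+15=30
srl $t6, $t1, 1 → $t6=15>>1=7
lw $t1, (56) → $t1=M[56]=14
and $t1, $t1, $t6 → $t1=14&7=6
lw $t1, (56) → $t1=M[56]=14
and $t1, $t1, 7 → $t1=14&7=6
sw $t1, (56) → M[56]=6
halt.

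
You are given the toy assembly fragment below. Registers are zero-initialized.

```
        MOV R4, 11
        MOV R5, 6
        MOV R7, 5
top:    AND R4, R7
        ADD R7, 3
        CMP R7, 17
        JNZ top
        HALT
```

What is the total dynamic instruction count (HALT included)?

20

MOV R4, 11 → R4=11
MOV R5, 6 → R5=6
MOV R7, 5 → R7=5
AND R4, R7 → R4=11&5=1
ADD R7, 3 → R7=5+3=8
CMP R7, 17  (cmp 8,17)
JNZ top: taken
AND R4, R7 → R4=1&8=0
ADD R7, 3 → R7=8+3=11
CMP R7, 17  (cmp 11,17)
JNZ top: taken
AND R4, R7 → R4=0&11=0
ADD R7, 3 → R7=11+3=14
CMP R7, 17  (cmp 14,17)
JNZ top: taken
AND R4, R7 → R4=0&14=0
ADD R7, 3 → R7=14+3=17
CMP R7, 17  (cmp 17,17)
JNZ top: not taken
halt.
Total executed instructions: 20.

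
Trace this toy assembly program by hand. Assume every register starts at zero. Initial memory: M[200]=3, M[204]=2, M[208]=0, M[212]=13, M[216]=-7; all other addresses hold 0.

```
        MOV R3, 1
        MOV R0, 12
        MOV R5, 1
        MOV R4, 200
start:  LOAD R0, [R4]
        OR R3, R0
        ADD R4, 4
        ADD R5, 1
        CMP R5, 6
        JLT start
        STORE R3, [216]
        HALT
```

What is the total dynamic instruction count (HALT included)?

MOV R3, 1 → R3=1
MOV R0, 12 → R0=12
MOV R5, 1 → R5=1
MOV R4, 200 → R4=200
LOAD R0, [R4] → R0=M[200]=3
OR R3, R0 → R3=1|3=3
ADD R4, 4 → R4=200+4=204
ADD R5, 1 → R5=1+1=2
CMP R5, 6  (cmp 2,6)
JLT start: taken
LOAD R0, [R4] → R0=M[204]=2
OR R3, R0 → R3=3|2=3
ADD R4, 4 → R4=204+4=208
ADD R5, 1 → R5=2+1=3
CMP R5, 6  (cmp 3,6)
JLT start: taken
LOAD R0, [R4] → R0=M[208]=0
OR R3, R0 → R3=3|0=3
ADD R4, 4 → R4=208+4=212
ADD R5, 1 → R5=3+1=4
CMP R5, 6  (cmp 4,6)
JLT start: taken
LOAD R0, [R4] → R0=M[212]=13
OR R3, R0 → R3=3|13=15
ADD R4, 4 → R4=212+4=216
ADD R5, 1 → R5=4+1=5
CMP R5, 6  (cmp 5,6)
JLT start: taken
LOAD R0, [R4] → R0=M[216]=-7
OR R3, R0 → R3=15|(-7)=-1
ADD R4, 4 → R4=216+4=220
ADD R5, 1 → R5=5+1=6
CMP R5, 6  (cmp 6,6)
JLT start: not taken
STORE R3, [216] → M[216]=-1
halt.
Total executed instructions: 36.

36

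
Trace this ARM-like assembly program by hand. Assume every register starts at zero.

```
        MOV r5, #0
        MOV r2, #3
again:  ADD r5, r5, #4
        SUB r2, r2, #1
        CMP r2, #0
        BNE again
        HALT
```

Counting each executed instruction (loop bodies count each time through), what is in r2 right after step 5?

MOV r5, #0 → r5=0
MOV r2, #3 → r2=3
ADD r5, r5, #4 → r5=0+4=4
SUB r2, r2, #1 → r2=3-1=2
CMP r2, #0  (cmp 2,0)
After step 5: r2 = 2.

2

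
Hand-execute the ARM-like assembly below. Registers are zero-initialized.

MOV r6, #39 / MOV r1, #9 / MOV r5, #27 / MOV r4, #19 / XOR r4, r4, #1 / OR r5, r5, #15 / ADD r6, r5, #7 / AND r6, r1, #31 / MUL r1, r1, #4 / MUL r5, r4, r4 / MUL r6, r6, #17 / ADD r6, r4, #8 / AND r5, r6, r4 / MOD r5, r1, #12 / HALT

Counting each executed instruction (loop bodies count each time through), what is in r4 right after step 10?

18

r6=39
r1=9
r5=27
r4=19
r4=19^1=18
r5=27|15=31
r6=31+7=38
r6=9&31=9
r1=9*4=36
r5=18*18=324
After step 10: r4 = 18.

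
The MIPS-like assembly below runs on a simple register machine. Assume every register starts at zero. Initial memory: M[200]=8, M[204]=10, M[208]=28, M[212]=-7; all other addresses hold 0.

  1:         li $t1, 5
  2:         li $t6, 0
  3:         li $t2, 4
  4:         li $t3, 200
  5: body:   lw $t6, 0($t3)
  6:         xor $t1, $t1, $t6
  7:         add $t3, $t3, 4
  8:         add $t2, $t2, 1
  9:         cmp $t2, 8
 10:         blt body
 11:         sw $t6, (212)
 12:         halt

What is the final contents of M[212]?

-7

li $t1, 5 → $t1=5
li $t6, 0 → $t6=0
li $t2, 4 → $t2=4
li $t3, 200 → $t3=200
lw $t6, 0($t3) → $t6=M[200]=8
xor $t1, $t1, $t6 → $t1=5^8=13
add $t3, $t3, 4 → $t3=200+4=204
add $t2, $t2, 1 → $t2=4+1=5
cmp $t2, 8  (cmp 5,8)
blt body: taken
lw $t6, 0($t3) → $t6=M[204]=10
xor $t1, $t1, $t6 → $t1=13^10=7
add $t3, $t3, 4 → $t3=204+4=208
add $t2, $t2, 1 → $t2=5+1=6
cmp $t2, 8  (cmp 6,8)
blt body: taken
lw $t6, 0($t3) → $t6=M[208]=28
xor $t1, $t1, $t6 → $t1=7^28=27
add $t3, $t3, 4 → $t3=208+4=212
add $t2, $t2, 1 → $t2=6+1=7
cmp $t2, 8  (cmp 7,8)
blt body: taken
lw $t6, 0($t3) → $t6=M[212]=-7
xor $t1, $t1, $t6 → $t1=27^(-7)=-30
add $t3, $t3, 4 → $t3=212+4=216
add $t2, $t2, 1 → $t2=7+1=8
cmp $t2, 8  (cmp 8,8)
blt body: not taken
sw $t6, (212) → M[212]=-7
halt.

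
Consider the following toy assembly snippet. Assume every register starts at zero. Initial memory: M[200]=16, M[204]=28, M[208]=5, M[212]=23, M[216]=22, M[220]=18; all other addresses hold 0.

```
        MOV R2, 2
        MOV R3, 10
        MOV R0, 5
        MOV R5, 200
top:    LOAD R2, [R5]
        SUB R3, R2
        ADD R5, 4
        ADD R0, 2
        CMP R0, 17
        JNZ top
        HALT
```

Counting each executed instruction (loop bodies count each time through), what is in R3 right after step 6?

-6

after MOV R2, 2: R2=2
after MOV R3, 10: R3=10
after MOV R0, 5: R0=5
after MOV R5, 200: R5=200
after LOAD R2, [R5]: R2=M[200]=16
after SUB R3, R2: R3=10-16=-6
After step 6: R3 = -6.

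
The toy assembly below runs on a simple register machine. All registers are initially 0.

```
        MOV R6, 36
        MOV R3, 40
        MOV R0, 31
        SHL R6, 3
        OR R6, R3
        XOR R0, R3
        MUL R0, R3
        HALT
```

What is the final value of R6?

296

MOV R6, 36 → R6=36
MOV R3, 40 → R3=40
MOV R0, 31 → R0=31
SHL R6, 3 → R6=36<<3=288
OR R6, R3 → R6=288|40=296
XOR R0, R3 → R0=31^40=55
MUL R0, R3 → R0=55*40=2200
halt.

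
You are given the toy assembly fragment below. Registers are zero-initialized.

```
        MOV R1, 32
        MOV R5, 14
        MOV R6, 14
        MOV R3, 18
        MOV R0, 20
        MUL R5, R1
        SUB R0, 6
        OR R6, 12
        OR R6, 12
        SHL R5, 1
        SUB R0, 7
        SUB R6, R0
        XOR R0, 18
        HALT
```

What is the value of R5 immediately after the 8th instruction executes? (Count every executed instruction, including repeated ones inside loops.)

after MOV R1, 32: R1=32
after MOV R5, 14: R5=14
after MOV R6, 14: R6=14
after MOV R3, 18: R3=18
after MOV R0, 20: R0=20
after MUL R5, R1: R5=14*32=448
after SUB R0, 6: R0=20-6=14
after OR R6, 12: R6=14|12=14
After step 8: R5 = 448.

448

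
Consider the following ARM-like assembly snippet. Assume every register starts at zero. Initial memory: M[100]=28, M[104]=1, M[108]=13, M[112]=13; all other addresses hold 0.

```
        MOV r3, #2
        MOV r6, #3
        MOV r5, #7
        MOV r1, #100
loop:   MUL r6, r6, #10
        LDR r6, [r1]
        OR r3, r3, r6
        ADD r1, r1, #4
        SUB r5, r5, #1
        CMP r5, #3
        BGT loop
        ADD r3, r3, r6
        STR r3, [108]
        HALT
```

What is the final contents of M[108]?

after MOV r3, #2: r3=2
after MOV r6, #3: r6=3
after MOV r5, #7: r5=7
after MOV r1, #100: r1=100
after MUL r6, r6, #10: r6=3*10=30
after LDR r6, [r1]: r6=M[100]=28
after OR r3, r3, r6: r3=2|28=30
after ADD r1, r1, #4: r1=100+4=104
after SUB r5, r5, #1: r5=7-1=6
CMP r5, #3  (cmp 6,3)
BGT loop: taken
after MUL r6, r6, #10: r6=28*10=280
after LDR r6, [r1]: r6=M[104]=1
after OR r3, r3, r6: r3=30|1=31
after ADD r1, r1, #4: r1=104+4=108
after SUB r5, r5, #1: r5=6-1=5
CMP r5, #3  (cmp 5,3)
BGT loop: taken
after MUL r6, r6, #10: r6=1*10=10
after LDR r6, [r1]: r6=M[108]=13
after OR r3, r3, r6: r3=31|13=31
after ADD r1, r1, #4: r1=108+4=112
after SUB r5, r5, #1: r5=5-1=4
CMP r5, #3  (cmp 4,3)
BGT loop: taken
after MUL r6, r6, #10: r6=13*10=130
after LDR r6, [r1]: r6=M[112]=13
after OR r3, r3, r6: r3=31|13=31
after ADD r1, r1, #4: r1=112+4=116
after SUB r5, r5, #1: r5=4-1=3
CMP r5, #3  (cmp 3,3)
BGT loop: not taken
after ADD r3, r3, r6: r3=31+13=44
STR r3, [108] → M[108]=44
halt.

44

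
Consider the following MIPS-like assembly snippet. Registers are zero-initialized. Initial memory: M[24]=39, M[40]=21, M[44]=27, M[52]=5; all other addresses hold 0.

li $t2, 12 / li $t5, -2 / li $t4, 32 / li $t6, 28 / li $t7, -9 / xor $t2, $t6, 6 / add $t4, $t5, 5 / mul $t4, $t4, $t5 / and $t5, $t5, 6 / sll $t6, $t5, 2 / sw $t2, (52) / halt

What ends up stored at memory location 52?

$t2=12
$t5=-2
$t4=32
$t6=28
$t7=-9
$t2=28^6=26
$t4=(-2)+5=3
$t4=3*(-2)=-6
$t5=(-2)&6=6
$t6=6<<2=24
sw $t2, (52) → M[52]=26
halt.

26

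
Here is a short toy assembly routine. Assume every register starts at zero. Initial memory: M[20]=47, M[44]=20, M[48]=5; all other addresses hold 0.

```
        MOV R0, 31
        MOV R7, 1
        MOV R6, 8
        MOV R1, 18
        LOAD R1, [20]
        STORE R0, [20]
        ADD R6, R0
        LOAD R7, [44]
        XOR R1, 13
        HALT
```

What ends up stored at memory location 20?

31

MOV R0, 31 → R0=31
MOV R7, 1 → R7=1
MOV R6, 8 → R6=8
MOV R1, 18 → R1=18
LOAD R1, [20] → R1=M[20]=47
STORE R0, [20] → M[20]=31
ADD R6, R0 → R6=8+31=39
LOAD R7, [44] → R7=M[44]=20
XOR R1, 13 → R1=47^13=34
halt.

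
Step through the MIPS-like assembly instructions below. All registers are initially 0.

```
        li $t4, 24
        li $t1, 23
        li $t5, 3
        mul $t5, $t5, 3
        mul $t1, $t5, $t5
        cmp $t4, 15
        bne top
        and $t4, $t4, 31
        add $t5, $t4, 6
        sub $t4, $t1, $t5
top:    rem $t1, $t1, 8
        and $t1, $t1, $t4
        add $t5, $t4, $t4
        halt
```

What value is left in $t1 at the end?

0

$t4=24
$t1=23
$t5=3
$t5=3*3=9
$t1=9*9=81
cmp $t4, 15  (cmp 24,15)
bne top: taken
$t1=81%8=1
$t1=1&24=0
$t5=24+24=48
halt.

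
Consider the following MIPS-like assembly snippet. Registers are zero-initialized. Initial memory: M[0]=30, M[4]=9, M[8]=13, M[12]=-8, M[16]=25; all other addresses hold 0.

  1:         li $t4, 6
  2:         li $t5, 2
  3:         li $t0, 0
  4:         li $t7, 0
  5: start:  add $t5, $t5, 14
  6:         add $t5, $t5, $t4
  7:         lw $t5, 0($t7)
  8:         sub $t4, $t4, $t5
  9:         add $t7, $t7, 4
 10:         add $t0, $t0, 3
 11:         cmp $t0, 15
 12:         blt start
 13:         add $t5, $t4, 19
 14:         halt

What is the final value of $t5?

-44

$t4=6
$t5=2
$t0=0
$t7=0
$t5=2+14=16
$t5=16+6=22
$t5=M[0]=30
$t4=6-30=-24
$t7=0+4=4
$t0=0+3=3
cmp $t0, 15  (cmp 3,15)
blt start: taken
$t5=30+14=44
$t5=44+(-24)=20
$t5=M[4]=9
$t4=(-24)-9=-33
$t7=4+4=8
$t0=3+3=6
cmp $t0, 15  (cmp 6,15)
blt start: taken
$t5=9+14=23
$t5=23+(-33)=-10
$t5=M[8]=13
$t4=(-33)-13=-46
$t7=8+4=12
$t0=6+3=9
cmp $t0, 15  (cmp 9,15)
blt start: taken
$t5=13+14=27
$t5=27+(-46)=-19
$t5=M[12]=-8
$t4=(-46)-(-8)=-38
$t7=12+4=16
$t0=9+3=12
cmp $t0, 15  (cmp 12,15)
blt start: taken
$t5=(-8)+14=6
$t5=6+(-38)=-32
$t5=M[16]=25
$t4=(-38)-25=-63
$t7=16+4=20
$t0=12+3=15
cmp $t0, 15  (cmp 15,15)
blt start: not taken
$t5=(-63)+19=-44
halt.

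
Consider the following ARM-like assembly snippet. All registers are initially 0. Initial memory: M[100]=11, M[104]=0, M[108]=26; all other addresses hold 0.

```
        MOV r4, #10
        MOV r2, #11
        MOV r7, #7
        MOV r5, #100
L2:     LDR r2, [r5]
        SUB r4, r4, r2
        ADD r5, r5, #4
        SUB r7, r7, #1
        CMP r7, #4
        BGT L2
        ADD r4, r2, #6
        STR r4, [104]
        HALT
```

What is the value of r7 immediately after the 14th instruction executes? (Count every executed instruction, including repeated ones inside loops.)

5

r4=10
r2=11
r7=7
r5=100
r2=M[100]=11
r4=10-11=-1
r5=100+4=104
r7=7-1=6
CMP r7, #4  (cmp 6,4)
BGT L2: taken
r2=M[104]=0
r4=(-1)-0=-1
r5=104+4=108
r7=6-1=5
After step 14: r7 = 5.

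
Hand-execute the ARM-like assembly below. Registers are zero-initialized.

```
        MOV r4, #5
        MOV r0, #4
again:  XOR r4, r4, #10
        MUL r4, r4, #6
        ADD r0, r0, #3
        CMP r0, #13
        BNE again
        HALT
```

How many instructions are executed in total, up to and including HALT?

18

r4=5
r0=4
r4=5^10=15
r4=15*6=90
r0=4+3=7
CMP r0, #13  (cmp 7,13)
BNE again: taken
r4=90^10=80
r4=80*6=480
r0=7+3=10
CMP r0, #13  (cmp 10,13)
BNE again: taken
r4=480^10=490
r4=490*6=2940
r0=10+3=13
CMP r0, #13  (cmp 13,13)
BNE again: not taken
halt.
Total executed instructions: 18.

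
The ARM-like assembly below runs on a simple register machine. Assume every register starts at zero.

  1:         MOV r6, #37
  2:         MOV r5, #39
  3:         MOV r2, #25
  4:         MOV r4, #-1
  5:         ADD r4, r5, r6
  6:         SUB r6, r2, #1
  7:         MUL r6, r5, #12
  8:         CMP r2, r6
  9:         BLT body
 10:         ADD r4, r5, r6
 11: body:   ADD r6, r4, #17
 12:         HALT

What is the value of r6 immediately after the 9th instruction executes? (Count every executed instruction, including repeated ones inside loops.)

468

MOV r6, #37 → r6=37
MOV r5, #39 → r5=39
MOV r2, #25 → r2=25
MOV r4, #-1 → r4=-1
ADD r4, r5, r6 → r4=39+37=76
SUB r6, r2, #1 → r6=25-1=24
MUL r6, r5, #12 → r6=39*12=468
CMP r2, r6  (cmp 25,468)
BLT body: taken
After step 9: r6 = 468.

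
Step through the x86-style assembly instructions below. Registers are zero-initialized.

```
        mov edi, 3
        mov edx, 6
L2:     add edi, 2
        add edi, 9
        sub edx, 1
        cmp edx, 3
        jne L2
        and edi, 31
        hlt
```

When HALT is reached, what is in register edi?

mov edi, 3 → edi=3
mov edx, 6 → edx=6
add edi, 2 → edi=3+2=5
add edi, 9 → edi=5+9=14
sub edx, 1 → edx=6-1=5
cmp edx, 3  (cmp 5,3)
jne L2: taken
add edi, 2 → edi=14+2=16
add edi, 9 → edi=16+9=25
sub edx, 1 → edx=5-1=4
cmp edx, 3  (cmp 4,3)
jne L2: taken
add edi, 2 → edi=25+2=27
add edi, 9 → edi=27+9=36
sub edx, 1 → edx=4-1=3
cmp edx, 3  (cmp 3,3)
jne L2: not taken
and edi, 31 → edi=36&31=4
halt.

4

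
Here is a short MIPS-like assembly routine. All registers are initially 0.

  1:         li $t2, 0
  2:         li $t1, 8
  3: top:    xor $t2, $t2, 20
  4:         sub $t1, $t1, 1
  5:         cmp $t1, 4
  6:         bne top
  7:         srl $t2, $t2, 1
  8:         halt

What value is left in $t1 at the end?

after li $t2, 0: $t2=0
after li $t1, 8: $t1=8
after xor $t2, $t2, 20: $t2=0^20=20
after sub $t1, $t1, 1: $t1=8-1=7
cmp $t1, 4  (cmp 7,4)
bne top: taken
after xor $t2, $t2, 20: $t2=20^20=0
after sub $t1, $t1, 1: $t1=7-1=6
cmp $t1, 4  (cmp 6,4)
bne top: taken
after xor $t2, $t2, 20: $t2=0^20=20
after sub $t1, $t1, 1: $t1=6-1=5
cmp $t1, 4  (cmp 5,4)
bne top: taken
after xor $t2, $t2, 20: $t2=20^20=0
after sub $t1, $t1, 1: $t1=5-1=4
cmp $t1, 4  (cmp 4,4)
bne top: not taken
after srl $t2, $t2, 1: $t2=0>>1=0
halt.

4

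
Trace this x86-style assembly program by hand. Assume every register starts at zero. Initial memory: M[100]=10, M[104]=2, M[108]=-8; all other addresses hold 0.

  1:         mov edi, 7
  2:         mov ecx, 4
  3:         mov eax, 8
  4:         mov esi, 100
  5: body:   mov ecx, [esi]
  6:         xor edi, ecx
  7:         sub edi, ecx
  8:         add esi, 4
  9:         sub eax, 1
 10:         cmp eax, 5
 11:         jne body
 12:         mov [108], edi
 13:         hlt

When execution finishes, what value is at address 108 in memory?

15

edi=7
ecx=4
eax=8
esi=100
ecx=M[100]=10
edi=7^10=13
edi=13-10=3
esi=100+4=104
eax=8-1=7
cmp eax, 5  (cmp 7,5)
jne body: taken
ecx=M[104]=2
edi=3^2=1
edi=1-2=-1
esi=104+4=108
eax=7-1=6
cmp eax, 5  (cmp 6,5)
jne body: taken
ecx=M[108]=-8
edi=(-1)^(-8)=7
edi=7-(-8)=15
esi=108+4=112
eax=6-1=5
cmp eax, 5  (cmp 5,5)
jne body: not taken
mov [108], edi → M[108]=15
halt.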